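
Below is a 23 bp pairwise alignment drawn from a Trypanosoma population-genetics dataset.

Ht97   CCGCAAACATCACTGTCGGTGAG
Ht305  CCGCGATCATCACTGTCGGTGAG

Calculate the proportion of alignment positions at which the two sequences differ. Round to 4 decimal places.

Mismatches occur at site 5 (A↔G), site 7 (A↔T).
There are 2 differences over 23 sites, so p = 2/23 = 0.0870.

0.0870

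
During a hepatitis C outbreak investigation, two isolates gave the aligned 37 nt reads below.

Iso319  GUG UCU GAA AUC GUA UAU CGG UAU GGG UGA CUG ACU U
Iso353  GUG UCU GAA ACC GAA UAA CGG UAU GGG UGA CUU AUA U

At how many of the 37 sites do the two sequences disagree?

Mismatches occur at site 11 (U↔C), site 14 (U↔A), site 18 (U↔A), site 33 (G↔U), site 35 (C↔U), site 36 (U↔A).
That gives 6 mismatches out of 37 aligned sites, so the Hamming distance is 6.

6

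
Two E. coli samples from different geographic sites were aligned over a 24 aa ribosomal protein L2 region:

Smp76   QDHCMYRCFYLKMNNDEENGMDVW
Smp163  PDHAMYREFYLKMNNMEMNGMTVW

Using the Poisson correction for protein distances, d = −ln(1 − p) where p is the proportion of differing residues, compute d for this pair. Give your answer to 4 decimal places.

The sequences differ at positions 1 (Q/P), 4 (C/A), 8 (C/E), 16 (D/M), 18 (E/M), 22 (D/T).
p = 6/24 = 0.250000.
d = −ln(1 − 0.250000) = −ln(0.750000) = 0.2877.

0.2877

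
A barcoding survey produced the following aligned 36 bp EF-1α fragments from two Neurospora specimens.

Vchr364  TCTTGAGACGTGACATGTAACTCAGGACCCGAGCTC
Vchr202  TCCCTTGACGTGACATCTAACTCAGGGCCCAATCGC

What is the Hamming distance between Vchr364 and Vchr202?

9

Mismatches occur at site 3 (T↔C), site 4 (T↔C), site 5 (G↔T), site 6 (A↔T), site 17 (G↔C), site 27 (A↔G), site 31 (G↔A), site 33 (G↔T), site 35 (T↔G).
That gives 9 mismatches out of 36 aligned sites, so the Hamming distance is 9.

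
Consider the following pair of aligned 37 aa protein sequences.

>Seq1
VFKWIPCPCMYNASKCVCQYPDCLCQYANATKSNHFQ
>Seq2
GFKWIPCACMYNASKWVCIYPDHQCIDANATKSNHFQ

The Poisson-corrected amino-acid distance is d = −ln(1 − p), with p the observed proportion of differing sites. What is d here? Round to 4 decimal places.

0.2436

Differing sites — 1:V/G; 8:P/A; 16:C/W; 19:Q/I; 23:C/H; 24:L/Q; 26:Q/I; 27:Y/D.
p = 8/37 = 0.216216.
d = −ln(1 − 0.216216) = −ln(0.783784) = 0.2436.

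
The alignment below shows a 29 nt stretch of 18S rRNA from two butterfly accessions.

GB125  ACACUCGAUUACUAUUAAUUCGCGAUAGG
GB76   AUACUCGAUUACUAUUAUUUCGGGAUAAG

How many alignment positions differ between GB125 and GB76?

Mismatches occur at site 2 (C→U), site 18 (A→U), site 23 (C→G), site 28 (G→A).
That gives 4 mismatches out of 29 aligned sites, so the Hamming distance is 4.

4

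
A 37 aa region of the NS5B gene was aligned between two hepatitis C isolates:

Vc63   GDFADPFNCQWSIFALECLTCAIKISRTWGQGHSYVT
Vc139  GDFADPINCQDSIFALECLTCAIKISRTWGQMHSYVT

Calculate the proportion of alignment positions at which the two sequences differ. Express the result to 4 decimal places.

The sequences differ at positions 7 (F/I), 11 (W/D), 32 (G/M).
There are 3 differences over 37 sites, so p = 3/37 = 0.0811.

0.0811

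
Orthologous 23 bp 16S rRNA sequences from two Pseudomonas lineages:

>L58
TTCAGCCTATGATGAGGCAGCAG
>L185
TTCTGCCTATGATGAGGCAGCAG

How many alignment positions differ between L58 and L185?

The sequences differ at position 4 (A/T).
That gives 1 mismatch out of 23 aligned sites, so the Hamming distance is 1.

1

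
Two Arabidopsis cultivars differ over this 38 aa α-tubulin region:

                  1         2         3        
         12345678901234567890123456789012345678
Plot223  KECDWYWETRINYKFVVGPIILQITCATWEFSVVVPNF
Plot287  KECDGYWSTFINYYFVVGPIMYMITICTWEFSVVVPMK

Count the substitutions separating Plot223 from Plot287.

11

Mismatches occur at site 5 (W/G), site 8 (E/S), site 10 (R/F), site 14 (K/Y), site 21 (I/M), site 22 (L/Y), site 23 (Q/M), site 26 (C/I), site 27 (A/C), site 37 (N/M), site 38 (F/K).
That gives 11 mismatches out of 38 aligned sites, so the Hamming distance is 11.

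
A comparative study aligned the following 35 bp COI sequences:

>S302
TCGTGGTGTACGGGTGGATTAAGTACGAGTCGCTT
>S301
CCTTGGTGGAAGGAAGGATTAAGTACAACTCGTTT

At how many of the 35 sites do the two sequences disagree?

9

The sequences differ at positions 1 (T/C), 3 (G/T), 9 (T/G), 11 (C/A), 14 (G/A), 15 (T/A), 27 (G/A), 29 (G/C), 33 (C/T).
That gives 9 mismatches out of 35 aligned sites, so the Hamming distance is 9.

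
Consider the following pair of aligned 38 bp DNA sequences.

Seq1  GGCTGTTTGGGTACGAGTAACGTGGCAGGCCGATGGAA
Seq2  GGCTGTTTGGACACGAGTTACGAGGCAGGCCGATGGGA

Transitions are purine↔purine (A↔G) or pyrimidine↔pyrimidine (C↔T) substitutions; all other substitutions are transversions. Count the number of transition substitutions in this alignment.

3

The sequences differ at positions 11 (G/A, transition), 12 (T/C, transition), 19 (A/T, transversion), 23 (T/A, transversion), 37 (A/G, transition).
Of the 5 differences, 3 transitions and 2 transversions, so the answer is 3.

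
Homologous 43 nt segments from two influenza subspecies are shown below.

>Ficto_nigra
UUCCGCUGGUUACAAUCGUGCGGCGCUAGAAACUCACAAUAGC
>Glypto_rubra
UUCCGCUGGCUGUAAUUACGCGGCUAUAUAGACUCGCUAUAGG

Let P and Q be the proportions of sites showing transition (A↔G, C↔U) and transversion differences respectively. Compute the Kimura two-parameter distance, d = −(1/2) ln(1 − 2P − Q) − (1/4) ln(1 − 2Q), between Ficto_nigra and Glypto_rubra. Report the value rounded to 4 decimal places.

0.4013

Mismatches occur at site 10 (U/C, transition), site 12 (A/G, transition), site 13 (C/U, transition), site 17 (C/U, transition), site 18 (G/A, transition), site 19 (U/C, transition), site 25 (G/U, transversion), site 26 (C/A, transversion), site 29 (G/U, transversion), site 31 (A/G, transition), site 36 (A/G, transition), site 38 (A/U, transversion), site 43 (C/G, transversion).
Of the 13 differences, 8 transitions and 5 transversions over 43 sites: P = 8/43 = 0.186047, Q = 5/43 = 0.116279.
d = −0.5·ln(0.511627) − 0.25·ln(0.767442) = −0.5·(-0.670159) − 0.25·(-0.264692) = 0.4013.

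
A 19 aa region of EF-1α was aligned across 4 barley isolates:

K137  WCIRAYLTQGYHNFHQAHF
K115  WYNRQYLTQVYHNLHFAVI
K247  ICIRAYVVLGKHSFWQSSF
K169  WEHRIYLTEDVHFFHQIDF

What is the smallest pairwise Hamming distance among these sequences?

8

Pairwise Hamming distances:
  K137 vs K115: 8
  K137 vs K247: 9
  K137 vs K169: 9
  K115 vs K247: 16
  K115 vs K169: 12
  K247 vs K169: 13
The smallest is 8, between K137 and K115.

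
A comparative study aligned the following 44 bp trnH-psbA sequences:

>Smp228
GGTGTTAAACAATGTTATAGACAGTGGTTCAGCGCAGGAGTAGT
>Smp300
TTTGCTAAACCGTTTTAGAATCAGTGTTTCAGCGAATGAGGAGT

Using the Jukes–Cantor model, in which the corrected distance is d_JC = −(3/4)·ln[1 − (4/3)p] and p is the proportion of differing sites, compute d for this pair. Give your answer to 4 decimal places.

0.3756

Mismatches occur at site 1 (G/T), site 2 (G/T), site 5 (T/C), site 11 (A/C), site 12 (A/G), site 14 (G/T), site 18 (T/G), site 20 (G/A), site 21 (A/T), site 27 (G/T), site 35 (C/A), site 37 (G/T), site 41 (T/G).
p = 13/44 = 0.295455.
d = −0.75 · ln(1 − (4/3)·0.295455) = −0.75 · ln(0.606060) = −0.75 · (-0.500776) = 0.3756.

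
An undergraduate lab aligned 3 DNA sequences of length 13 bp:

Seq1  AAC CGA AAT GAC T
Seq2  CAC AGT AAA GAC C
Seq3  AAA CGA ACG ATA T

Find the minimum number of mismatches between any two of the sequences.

Pairwise Hamming distances:
  Seq1 vs Seq2: 5
  Seq1 vs Seq3: 6
  Seq2 vs Seq3: 10
The smallest is 5, between Seq1 and Seq2.

5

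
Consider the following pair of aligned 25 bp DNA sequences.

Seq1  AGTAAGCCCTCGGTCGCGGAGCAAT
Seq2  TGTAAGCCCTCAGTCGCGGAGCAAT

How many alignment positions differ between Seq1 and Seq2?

2

The sequences differ at positions 1 (A/T), 12 (G/A).
That gives 2 mismatches out of 25 aligned sites, so the Hamming distance is 2.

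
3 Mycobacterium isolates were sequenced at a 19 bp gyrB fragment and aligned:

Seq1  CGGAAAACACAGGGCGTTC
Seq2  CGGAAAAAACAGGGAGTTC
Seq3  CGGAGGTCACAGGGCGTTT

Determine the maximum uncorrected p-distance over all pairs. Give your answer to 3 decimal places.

0.316

Pairwise Hamming distances:
  Seq1 vs Seq2: 2
  Seq1 vs Seq3: 4
  Seq2 vs Seq3: 6
The largest is 6 mismatches, between Seq2 and Seq3; p = 6/19 = 0.316.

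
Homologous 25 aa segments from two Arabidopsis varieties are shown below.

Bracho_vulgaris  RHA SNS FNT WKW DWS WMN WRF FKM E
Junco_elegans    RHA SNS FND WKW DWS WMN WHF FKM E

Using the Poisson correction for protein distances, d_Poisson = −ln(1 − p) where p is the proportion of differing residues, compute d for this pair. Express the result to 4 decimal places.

Mismatches occur at site 9 (T↔D), site 20 (R↔H).
p = 2/25 = 0.080000.
d = −ln(1 − 0.080000) = −ln(0.920000) = 0.0834.

0.0834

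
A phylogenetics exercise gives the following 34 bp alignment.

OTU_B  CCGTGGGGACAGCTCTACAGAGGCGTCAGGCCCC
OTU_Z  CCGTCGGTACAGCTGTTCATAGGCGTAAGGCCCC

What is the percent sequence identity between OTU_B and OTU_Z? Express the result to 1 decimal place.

The sequences differ at positions 5 (G/C), 8 (G/T), 15 (C/G), 17 (A/T), 20 (G/T), 27 (C/A).
28 of the 34 sites match, so the percent identity is 28/34 × 100 = 82.4%.

82.4%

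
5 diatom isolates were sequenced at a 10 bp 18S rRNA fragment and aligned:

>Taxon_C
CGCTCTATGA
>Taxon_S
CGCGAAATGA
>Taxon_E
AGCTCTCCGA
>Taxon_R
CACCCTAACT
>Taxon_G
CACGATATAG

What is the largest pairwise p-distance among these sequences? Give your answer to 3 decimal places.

Pairwise Hamming distances:
  Taxon_C vs Taxon_S: 3
  Taxon_C vs Taxon_E: 3
  Taxon_C vs Taxon_R: 5
  Taxon_C vs Taxon_G: 5
  Taxon_S vs Taxon_E: 6
  Taxon_S vs Taxon_R: 7
  Taxon_S vs Taxon_G: 4
  Taxon_E vs Taxon_R: 7
  Taxon_E vs Taxon_G: 8
  Taxon_R vs Taxon_G: 5
The largest is 8 mismatches, between Taxon_E and Taxon_G; p = 8/10 = 0.800.

0.800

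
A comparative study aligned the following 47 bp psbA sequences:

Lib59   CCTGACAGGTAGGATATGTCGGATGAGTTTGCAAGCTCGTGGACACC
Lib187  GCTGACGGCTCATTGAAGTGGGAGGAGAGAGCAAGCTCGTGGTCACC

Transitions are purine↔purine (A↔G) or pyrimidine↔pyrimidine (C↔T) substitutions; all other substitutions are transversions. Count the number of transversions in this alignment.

13

Mismatches occur at site 1 (C↔G, transversion), site 7 (A↔G, transition), site 9 (G↔C, transversion), site 11 (A↔C, transversion), site 12 (G↔A, transition), site 13 (G↔T, transversion), site 14 (A↔T, transversion), site 15 (T↔G, transversion), site 17 (T↔A, transversion), site 20 (C↔G, transversion), site 24 (T↔G, transversion), site 28 (T↔A, transversion), site 29 (T↔G, transversion), site 30 (T↔A, transversion), site 43 (A↔T, transversion).
Of the 15 differences, 2 transitions and 13 transversions, so the answer is 13.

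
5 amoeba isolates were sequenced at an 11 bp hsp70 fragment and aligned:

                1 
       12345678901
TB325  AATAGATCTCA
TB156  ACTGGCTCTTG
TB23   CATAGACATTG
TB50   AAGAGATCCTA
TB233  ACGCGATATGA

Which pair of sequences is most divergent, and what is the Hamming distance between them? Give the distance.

7

Pairwise Hamming distances:
  TB325 vs TB156: 5
  TB325 vs TB23: 5
  TB325 vs TB50: 3
  TB325 vs TB233: 5
  TB156 vs TB23: 6
  TB156 vs TB50: 6
  TB156 vs TB233: 6
  TB23 vs TB50: 6
  TB23 vs TB233: 7
  TB50 vs TB233: 5
The largest is 7, between TB23 and TB233.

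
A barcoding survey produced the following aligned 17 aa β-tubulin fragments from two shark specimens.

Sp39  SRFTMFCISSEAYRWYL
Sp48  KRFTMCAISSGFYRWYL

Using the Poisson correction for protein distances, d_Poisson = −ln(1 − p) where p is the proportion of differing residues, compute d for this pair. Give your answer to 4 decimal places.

Mismatches occur at site 1 (S→K), site 6 (F→C), site 7 (C→A), site 11 (E→G), site 12 (A→F).
p = 5/17 = 0.294118.
d = −ln(1 − 0.294118) = −ln(0.705882) = 0.3483.

0.3483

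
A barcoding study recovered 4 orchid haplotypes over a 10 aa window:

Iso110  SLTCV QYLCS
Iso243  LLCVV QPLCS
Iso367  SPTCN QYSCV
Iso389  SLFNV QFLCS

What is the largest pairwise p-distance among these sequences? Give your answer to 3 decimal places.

0.800

Pairwise Hamming distances:
  Iso110 vs Iso243: 4
  Iso110 vs Iso367: 4
  Iso110 vs Iso389: 3
  Iso243 vs Iso367: 8
  Iso243 vs Iso389: 4
  Iso367 vs Iso389: 7
The largest is 8 mismatches, between Iso243 and Iso367; p = 8/10 = 0.800.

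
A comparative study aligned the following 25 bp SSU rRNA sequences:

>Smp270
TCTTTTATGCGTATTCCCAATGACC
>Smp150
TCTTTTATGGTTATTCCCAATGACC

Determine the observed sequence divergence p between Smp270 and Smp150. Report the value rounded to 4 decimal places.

Mismatches occur at site 10 (C/G), site 11 (G/T).
There are 2 differences over 25 sites, so p = 2/25 = 0.0800.

0.0800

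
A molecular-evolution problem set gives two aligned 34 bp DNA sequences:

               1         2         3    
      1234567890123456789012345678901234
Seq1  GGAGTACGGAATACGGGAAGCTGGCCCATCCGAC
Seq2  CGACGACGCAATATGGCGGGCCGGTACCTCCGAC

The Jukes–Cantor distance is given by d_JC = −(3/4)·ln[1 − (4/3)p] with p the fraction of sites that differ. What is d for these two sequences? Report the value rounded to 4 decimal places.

Mismatches occur at site 1 (G↔C), site 4 (G↔C), site 5 (T↔G), site 9 (G↔C), site 14 (C↔T), site 17 (G↔C), site 18 (A↔G), site 19 (A↔G), site 22 (T↔C), site 25 (C↔T), site 26 (C↔A), site 28 (A↔C).
p = 12/34 = 0.352941.
d = −0.75 · ln(1 − (4/3)·0.352941) = −0.75 · ln(0.529412) = −0.75 · (-0.635988) = 0.4770.

0.4770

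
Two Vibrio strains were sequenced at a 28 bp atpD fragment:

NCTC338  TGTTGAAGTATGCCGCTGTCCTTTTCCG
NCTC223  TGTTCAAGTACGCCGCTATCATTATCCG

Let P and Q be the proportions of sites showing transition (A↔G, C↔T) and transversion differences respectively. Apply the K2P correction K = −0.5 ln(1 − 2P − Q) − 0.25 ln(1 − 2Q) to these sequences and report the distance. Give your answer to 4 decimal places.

0.2041

Differing sites — 5:G/C (Tv); 11:T/C (Ti); 18:G/A (Ti); 21:C/A (Tv); 24:T/A (Tv).
Of the 5 differences, 2 transitions and 3 transversions over 28 sites: P = 2/28 = 0.071429, Q = 3/28 = 0.107143.
d = −0.5·ln(0.749999) − 0.25·ln(0.785714) = −0.5·(-0.287683) − 0.25·(-0.241162) = 0.2041.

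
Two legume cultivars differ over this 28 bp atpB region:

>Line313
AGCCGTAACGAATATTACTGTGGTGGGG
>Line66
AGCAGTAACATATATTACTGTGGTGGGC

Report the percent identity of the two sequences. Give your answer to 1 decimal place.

85.7%

Differing sites — 4:C/A; 10:G/A; 11:A/T; 28:G/C.
24 of the 28 sites match, so the percent identity is 24/28 × 100 = 85.7%.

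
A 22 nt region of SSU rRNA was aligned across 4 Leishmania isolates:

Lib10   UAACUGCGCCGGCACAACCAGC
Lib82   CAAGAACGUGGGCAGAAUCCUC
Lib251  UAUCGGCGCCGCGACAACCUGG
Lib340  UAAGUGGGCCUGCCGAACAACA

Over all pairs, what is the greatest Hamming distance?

14

Pairwise Hamming distances:
  Lib10 vs Lib82: 10
  Lib10 vs Lib251: 6
  Lib10 vs Lib340: 8
  Lib82 vs Lib251: 14
  Lib82 vs Lib340: 13
  Lib251 vs Lib340: 13
The largest is 14, between Lib82 and Lib251.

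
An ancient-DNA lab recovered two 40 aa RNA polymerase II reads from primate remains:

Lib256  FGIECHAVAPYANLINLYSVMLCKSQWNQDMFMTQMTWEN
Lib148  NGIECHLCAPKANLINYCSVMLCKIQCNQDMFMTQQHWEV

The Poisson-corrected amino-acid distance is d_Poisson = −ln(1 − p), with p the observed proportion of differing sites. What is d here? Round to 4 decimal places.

0.3216

Mismatches occur at site 1 (F↔N), site 7 (A↔L), site 8 (V↔C), site 11 (Y↔K), site 17 (L↔Y), site 18 (Y↔C), site 25 (S↔I), site 27 (W↔C), site 36 (M↔Q), site 37 (T↔H), site 40 (N↔V).
p = 11/40 = 0.275000.
d = −ln(1 − 0.275000) = −ln(0.725000) = 0.3216.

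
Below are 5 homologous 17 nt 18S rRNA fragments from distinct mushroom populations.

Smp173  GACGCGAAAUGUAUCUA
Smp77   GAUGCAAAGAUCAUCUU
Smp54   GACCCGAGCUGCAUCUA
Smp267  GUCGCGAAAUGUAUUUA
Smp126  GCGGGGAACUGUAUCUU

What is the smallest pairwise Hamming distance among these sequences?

Pairwise Hamming distances:
  Smp173 vs Smp77: 7
  Smp173 vs Smp54: 4
  Smp173 vs Smp267: 2
  Smp173 vs Smp126: 5
  Smp77 vs Smp54: 8
  Smp77 vs Smp267: 9
  Smp77 vs Smp126: 8
  Smp54 vs Smp267: 6
  Smp54 vs Smp126: 7
  Smp267 vs Smp126: 6
The smallest is 2, between Smp173 and Smp267.

2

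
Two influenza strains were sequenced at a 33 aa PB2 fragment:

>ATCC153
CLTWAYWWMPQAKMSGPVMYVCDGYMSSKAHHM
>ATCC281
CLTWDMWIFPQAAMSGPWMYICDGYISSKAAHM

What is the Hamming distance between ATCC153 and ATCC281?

Differing sites — 5:A/D; 6:Y/M; 8:W/I; 9:M/F; 13:K/A; 18:V/W; 21:V/I; 26:M/I; 31:H/A.
That gives 9 mismatches out of 33 aligned sites, so the Hamming distance is 9.

9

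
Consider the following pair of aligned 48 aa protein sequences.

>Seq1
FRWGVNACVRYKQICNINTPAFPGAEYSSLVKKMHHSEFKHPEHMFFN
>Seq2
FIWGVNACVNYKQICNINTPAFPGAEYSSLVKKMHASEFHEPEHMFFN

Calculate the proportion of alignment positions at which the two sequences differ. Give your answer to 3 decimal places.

0.104

The sequences differ at positions 2 (R/I), 10 (R/N), 36 (H/A), 40 (K/H), 41 (H/E).
There are 5 differences over 48 sites, so p = 5/48 = 0.104.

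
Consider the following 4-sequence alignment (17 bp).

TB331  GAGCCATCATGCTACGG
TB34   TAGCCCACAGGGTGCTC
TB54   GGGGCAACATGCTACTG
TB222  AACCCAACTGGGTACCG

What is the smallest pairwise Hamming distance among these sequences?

4

Pairwise Hamming distances:
  TB331 vs TB34: 8
  TB331 vs TB54: 4
  TB331 vs TB222: 7
  TB34 vs TB54: 8
  TB34 vs TB222: 7
  TB54 vs TB222: 8
The smallest is 4, between TB331 and TB54.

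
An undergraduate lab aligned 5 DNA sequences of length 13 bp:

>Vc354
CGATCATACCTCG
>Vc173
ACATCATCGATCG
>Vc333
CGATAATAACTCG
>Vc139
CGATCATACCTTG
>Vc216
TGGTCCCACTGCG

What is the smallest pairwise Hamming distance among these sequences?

1

Pairwise Hamming distances:
  Vc354 vs Vc173: 5
  Vc354 vs Vc333: 2
  Vc354 vs Vc139: 1
  Vc354 vs Vc216: 6
  Vc173 vs Vc333: 6
  Vc173 vs Vc139: 6
  Vc173 vs Vc216: 9
  Vc333 vs Vc139: 3
  Vc333 vs Vc216: 8
  Vc139 vs Vc216: 7
The smallest is 1, between Vc354 and Vc139.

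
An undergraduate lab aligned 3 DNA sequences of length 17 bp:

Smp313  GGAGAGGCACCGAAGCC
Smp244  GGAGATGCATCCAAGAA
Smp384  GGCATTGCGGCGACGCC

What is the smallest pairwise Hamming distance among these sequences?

Pairwise Hamming distances:
  Smp313 vs Smp244: 5
  Smp313 vs Smp384: 7
  Smp244 vs Smp384: 9
The smallest is 5, between Smp313 and Smp244.

5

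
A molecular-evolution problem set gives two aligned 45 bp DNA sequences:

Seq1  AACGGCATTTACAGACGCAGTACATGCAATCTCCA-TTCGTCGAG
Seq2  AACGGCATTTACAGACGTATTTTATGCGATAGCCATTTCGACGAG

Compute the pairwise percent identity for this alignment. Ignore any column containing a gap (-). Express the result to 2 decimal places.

81.82%

Excluding the 1 gap column leaves 44 comparable sites.
Mismatches occur at site 18 (C→T), site 20 (G→T), site 22 (A→T), site 23 (C→T), site 28 (A→G), site 31 (C→A), site 32 (T→G), site 41 (T→A).
36 of the 44 comparable sites match, so the percent identity is 36/44 × 100 = 81.82%.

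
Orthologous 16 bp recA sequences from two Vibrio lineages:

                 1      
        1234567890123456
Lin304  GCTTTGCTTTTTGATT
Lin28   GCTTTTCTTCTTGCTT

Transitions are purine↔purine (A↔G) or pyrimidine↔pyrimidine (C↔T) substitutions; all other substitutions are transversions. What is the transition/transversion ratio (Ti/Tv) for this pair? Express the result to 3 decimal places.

0.500

Differing sites — 6:G/T (Tv); 10:T/C (Ti); 14:A/C (Tv).
Of the 3 differences, 1 transition and 2 transversions, so Ti/Tv = 1/2 = 0.500.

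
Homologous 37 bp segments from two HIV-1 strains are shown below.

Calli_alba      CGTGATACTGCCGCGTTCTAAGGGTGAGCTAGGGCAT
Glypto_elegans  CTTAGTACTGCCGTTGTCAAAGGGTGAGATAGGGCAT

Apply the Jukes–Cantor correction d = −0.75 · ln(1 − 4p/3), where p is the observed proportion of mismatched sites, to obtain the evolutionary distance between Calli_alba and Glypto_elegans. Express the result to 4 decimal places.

Differing sites — 2:G/T; 4:G/A; 5:A/G; 14:C/T; 15:G/T; 16:T/G; 19:T/A; 29:C/A.
p = 8/37 = 0.216216.
d = −0.75 · ln(1 − (4/3)·0.216216) = −0.75 · ln(0.711712) = −0.75 · (-0.340082) = 0.2551.

0.2551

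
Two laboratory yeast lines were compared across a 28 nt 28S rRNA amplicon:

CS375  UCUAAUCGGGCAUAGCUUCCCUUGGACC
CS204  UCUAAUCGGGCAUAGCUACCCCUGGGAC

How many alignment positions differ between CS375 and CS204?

4

The sequences differ at positions 18 (U/A), 22 (U/C), 26 (A/G), 27 (C/A).
That gives 4 mismatches out of 28 aligned sites, so the Hamming distance is 4.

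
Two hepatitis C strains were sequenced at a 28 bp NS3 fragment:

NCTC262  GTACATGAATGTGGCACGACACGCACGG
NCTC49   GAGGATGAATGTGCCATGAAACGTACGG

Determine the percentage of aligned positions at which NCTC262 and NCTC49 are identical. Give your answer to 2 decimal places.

75.00%

The sequences differ at positions 2 (T/A), 3 (A/G), 4 (C/G), 14 (G/C), 17 (C/T), 20 (C/A), 24 (C/T).
21 of the 28 sites match, so the percent identity is 21/28 × 100 = 75.00%.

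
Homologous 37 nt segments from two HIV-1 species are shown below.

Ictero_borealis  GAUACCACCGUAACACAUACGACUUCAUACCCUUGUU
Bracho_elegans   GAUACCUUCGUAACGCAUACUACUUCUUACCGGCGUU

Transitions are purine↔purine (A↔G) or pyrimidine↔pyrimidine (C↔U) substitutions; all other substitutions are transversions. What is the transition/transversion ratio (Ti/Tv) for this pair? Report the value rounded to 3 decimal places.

0.600

Differing sites — 7:A/U (Tv); 8:C/U (Ti); 15:A/G (Ti); 21:G/U (Tv); 27:A/U (Tv); 32:C/G (Tv); 33:U/G (Tv); 34:U/C (Ti).
Of the 8 differences, 3 transitions and 5 transversions, so Ti/Tv = 3/5 = 0.600.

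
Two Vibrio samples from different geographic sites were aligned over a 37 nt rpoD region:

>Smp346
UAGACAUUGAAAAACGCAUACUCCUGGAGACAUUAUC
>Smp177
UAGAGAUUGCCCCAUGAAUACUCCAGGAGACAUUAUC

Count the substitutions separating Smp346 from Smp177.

8

Mismatches occur at site 5 (C↔G), site 10 (A↔C), site 11 (A↔C), site 12 (A↔C), site 13 (A↔C), site 15 (C↔U), site 17 (C↔A), site 25 (U↔A).
That gives 8 mismatches out of 37 aligned sites, so the Hamming distance is 8.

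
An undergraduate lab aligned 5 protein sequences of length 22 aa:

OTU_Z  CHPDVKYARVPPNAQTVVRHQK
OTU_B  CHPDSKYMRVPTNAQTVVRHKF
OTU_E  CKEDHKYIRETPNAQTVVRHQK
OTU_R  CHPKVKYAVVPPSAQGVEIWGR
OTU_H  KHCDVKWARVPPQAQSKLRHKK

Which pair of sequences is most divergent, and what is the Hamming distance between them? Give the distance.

Pairwise Hamming distances:
  OTU_Z vs OTU_B: 5
  OTU_Z vs OTU_E: 6
  OTU_Z vs OTU_R: 9
  OTU_Z vs OTU_H: 8
  OTU_B vs OTU_E: 9
  OTU_B vs OTU_R: 12
  OTU_B vs OTU_H: 11
  OTU_E vs OTU_R: 15
  OTU_E vs OTU_H: 13
  OTU_R vs OTU_H: 13
The largest is 15, between OTU_E and OTU_R.

15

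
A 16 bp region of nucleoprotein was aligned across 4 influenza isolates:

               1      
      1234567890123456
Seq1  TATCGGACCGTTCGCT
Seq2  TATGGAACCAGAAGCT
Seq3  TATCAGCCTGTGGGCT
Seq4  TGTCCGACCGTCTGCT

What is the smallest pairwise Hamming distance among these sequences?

Pairwise Hamming distances:
  Seq1 vs Seq2: 6
  Seq1 vs Seq3: 5
  Seq1 vs Seq4: 4
  Seq2 vs Seq3: 9
  Seq2 vs Seq4: 8
  Seq3 vs Seq4: 6
The smallest is 4, between Seq1 and Seq4.

4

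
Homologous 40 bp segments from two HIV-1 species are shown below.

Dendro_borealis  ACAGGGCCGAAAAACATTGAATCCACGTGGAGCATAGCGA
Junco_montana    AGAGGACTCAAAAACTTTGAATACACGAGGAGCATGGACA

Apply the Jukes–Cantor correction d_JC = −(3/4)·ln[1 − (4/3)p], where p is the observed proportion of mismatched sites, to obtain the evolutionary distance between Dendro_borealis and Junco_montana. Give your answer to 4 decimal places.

The sequences differ at positions 2 (C/G), 6 (G/A), 8 (C/T), 9 (G/C), 16 (A/T), 23 (C/A), 28 (T/A), 36 (A/G), 38 (C/A), 39 (G/C).
p = 10/40 = 0.250000.
d = −0.75 · ln(1 − (4/3)·0.250000) = −0.75 · ln(0.666667) = −0.75 · (-0.405465) = 0.3041.

0.3041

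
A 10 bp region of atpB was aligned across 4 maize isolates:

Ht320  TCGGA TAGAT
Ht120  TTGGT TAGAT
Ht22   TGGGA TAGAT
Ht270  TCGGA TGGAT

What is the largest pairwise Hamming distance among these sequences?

Pairwise Hamming distances:
  Ht320 vs Ht120: 2
  Ht320 vs Ht22: 1
  Ht320 vs Ht270: 1
  Ht120 vs Ht22: 2
  Ht120 vs Ht270: 3
  Ht22 vs Ht270: 2
The largest is 3, between Ht120 and Ht270.

3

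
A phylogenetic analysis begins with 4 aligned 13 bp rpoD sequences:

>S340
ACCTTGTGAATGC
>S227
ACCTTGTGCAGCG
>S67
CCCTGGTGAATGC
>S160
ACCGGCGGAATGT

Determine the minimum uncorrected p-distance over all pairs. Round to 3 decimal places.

Pairwise Hamming distances:
  S340 vs S227: 4
  S340 vs S67: 2
  S340 vs S160: 5
  S227 vs S67: 6
  S227 vs S160: 8
  S67 vs S160: 5
The smallest is 2 mismatches, between S340 and S67; p = 2/13 = 0.154.

0.154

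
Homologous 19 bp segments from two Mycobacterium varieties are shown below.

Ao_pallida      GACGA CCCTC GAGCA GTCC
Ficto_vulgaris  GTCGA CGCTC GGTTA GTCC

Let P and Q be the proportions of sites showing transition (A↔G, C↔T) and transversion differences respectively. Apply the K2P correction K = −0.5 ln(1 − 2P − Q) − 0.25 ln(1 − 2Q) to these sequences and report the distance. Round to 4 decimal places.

Differing sites — 2:A/T (Tv); 7:C/G (Tv); 12:A/G (Ti); 13:G/T (Tv); 14:C/T (Ti).
Of the 5 differences, 2 transitions and 3 transversions over 19 sites: P = 2/19 = 0.105263, Q = 3/19 = 0.157895.
d = −0.5·ln(0.631579) − 0.25·ln(0.684210) = −0.5·(-0.459532) − 0.25·(-0.379490) = 0.3246.

0.3246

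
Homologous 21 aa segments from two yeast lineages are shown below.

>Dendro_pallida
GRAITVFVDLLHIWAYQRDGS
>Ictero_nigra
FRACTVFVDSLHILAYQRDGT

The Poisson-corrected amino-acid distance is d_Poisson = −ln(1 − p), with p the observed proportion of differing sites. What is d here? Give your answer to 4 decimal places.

0.2719

Mismatches occur at site 1 (G↔F), site 4 (I↔C), site 10 (L↔S), site 14 (W↔L), site 21 (S↔T).
p = 5/21 = 0.238095.
d = −ln(1 − 0.238095) = −ln(0.761905) = 0.2719.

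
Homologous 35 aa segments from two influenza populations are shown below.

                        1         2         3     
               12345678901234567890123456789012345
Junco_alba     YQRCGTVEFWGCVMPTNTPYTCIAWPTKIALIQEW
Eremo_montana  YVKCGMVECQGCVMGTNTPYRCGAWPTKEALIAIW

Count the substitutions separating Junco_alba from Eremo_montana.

11

The sequences differ at positions 2 (Q/V), 3 (R/K), 6 (T/M), 9 (F/C), 10 (W/Q), 15 (P/G), 21 (T/R), 23 (I/G), 29 (I/E), 33 (Q/A), 34 (E/I).
That gives 11 mismatches out of 35 aligned sites, so the Hamming distance is 11.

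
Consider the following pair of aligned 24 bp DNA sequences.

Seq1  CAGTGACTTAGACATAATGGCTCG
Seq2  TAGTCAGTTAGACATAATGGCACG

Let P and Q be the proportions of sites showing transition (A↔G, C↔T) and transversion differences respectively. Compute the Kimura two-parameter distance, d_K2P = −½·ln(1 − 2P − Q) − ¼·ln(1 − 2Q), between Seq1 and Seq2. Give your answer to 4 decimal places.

Mismatches occur at site 1 (C/T, transition), site 5 (G/C, transversion), site 7 (C/G, transversion), site 22 (T/A, transversion).
Of the 4 differences, 1 transition and 3 transversions over 24 sites: P = 1/24 = 0.041667, Q = 3/24 = 0.125000.
d = −0.5·ln(0.791666) − 0.25·ln(0.750000) = −0.5·(-0.233616) − 0.25·(-0.287682) = 0.1887.

0.1887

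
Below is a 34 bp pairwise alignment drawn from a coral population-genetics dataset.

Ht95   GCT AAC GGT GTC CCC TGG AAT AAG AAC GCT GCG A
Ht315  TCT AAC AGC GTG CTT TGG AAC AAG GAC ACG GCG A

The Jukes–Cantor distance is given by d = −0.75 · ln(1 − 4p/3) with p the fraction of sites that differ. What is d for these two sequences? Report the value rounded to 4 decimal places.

Differing sites — 1:G/T; 7:G/A; 9:T/C; 12:C/G; 14:C/T; 15:C/T; 21:T/C; 25:A/G; 28:G/A; 30:T/G.
p = 10/34 = 0.294118.
d = −0.75 · ln(1 − (4/3)·0.294118) = −0.75 · ln(0.607843) = −0.75 · (-0.497839) = 0.3734.

0.3734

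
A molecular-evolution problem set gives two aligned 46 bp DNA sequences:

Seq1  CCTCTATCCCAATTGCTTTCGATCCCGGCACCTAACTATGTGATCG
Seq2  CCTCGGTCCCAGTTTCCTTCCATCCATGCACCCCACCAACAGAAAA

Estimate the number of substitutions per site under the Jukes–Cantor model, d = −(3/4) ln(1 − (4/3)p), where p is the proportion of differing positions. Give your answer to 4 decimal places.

The sequences differ at positions 5 (T/G), 6 (A/G), 12 (A/G), 15 (G/T), 17 (T/C), 21 (G/C), 26 (C/A), 27 (G/T), 33 (T/C), 34 (A/C), 37 (T/C), 39 (T/A), 40 (G/C), 41 (T/A), 44 (T/A), 45 (C/A), 46 (G/A).
p = 17/46 = 0.369565.
d = −0.75 · ln(1 − (4/3)·0.369565) = −0.75 · ln(0.507247) = −0.75 · (-0.678757) = 0.5091.

0.5091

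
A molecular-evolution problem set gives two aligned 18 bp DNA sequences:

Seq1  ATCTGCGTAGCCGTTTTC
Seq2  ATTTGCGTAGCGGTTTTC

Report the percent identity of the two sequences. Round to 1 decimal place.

Differing sites — 3:C/T; 12:C/G.
16 of the 18 sites match, so the percent identity is 16/18 × 100 = 88.9%.

88.9%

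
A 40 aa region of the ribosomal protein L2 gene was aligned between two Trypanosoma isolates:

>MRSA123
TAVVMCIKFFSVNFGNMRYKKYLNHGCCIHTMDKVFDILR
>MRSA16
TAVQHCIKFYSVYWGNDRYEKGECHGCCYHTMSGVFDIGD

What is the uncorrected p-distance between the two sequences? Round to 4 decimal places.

0.3750

The sequences differ at positions 4 (V/Q), 5 (M/H), 10 (F/Y), 13 (N/Y), 14 (F/W), 17 (M/D), 20 (K/E), 22 (Y/G), 23 (L/E), 24 (N/C), 29 (I/Y), 33 (D/S), 34 (K/G), 39 (L/G), 40 (R/D).
There are 15 differences over 40 sites, so p = 15/40 = 0.3750.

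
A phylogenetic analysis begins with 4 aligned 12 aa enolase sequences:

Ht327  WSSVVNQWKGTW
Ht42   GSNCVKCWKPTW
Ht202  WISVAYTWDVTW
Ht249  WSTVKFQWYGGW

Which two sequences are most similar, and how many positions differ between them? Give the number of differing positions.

5

Pairwise Hamming distances:
  Ht327 vs Ht42: 6
  Ht327 vs Ht202: 6
  Ht327 vs Ht249: 5
  Ht42 vs Ht202: 9
  Ht42 vs Ht249: 9
  Ht202 vs Ht249: 8
The smallest is 5, between Ht327 and Ht249.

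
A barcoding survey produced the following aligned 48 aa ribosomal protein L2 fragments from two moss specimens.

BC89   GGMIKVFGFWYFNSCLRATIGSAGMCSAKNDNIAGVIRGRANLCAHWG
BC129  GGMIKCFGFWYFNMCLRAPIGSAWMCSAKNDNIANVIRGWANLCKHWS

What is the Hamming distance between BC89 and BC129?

Mismatches occur at site 6 (V↔C), site 14 (S↔M), site 19 (T↔P), site 24 (G↔W), site 35 (G↔N), site 40 (R↔W), site 45 (A↔K), site 48 (G↔S).
That gives 8 mismatches out of 48 aligned sites, so the Hamming distance is 8.

8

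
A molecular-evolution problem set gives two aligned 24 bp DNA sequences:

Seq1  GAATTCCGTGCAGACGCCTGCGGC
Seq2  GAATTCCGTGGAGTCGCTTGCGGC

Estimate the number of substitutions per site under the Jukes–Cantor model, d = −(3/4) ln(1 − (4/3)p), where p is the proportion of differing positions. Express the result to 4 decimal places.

0.1367

Mismatches occur at site 11 (C↔G), site 14 (A↔T), site 18 (C↔T).
p = 3/24 = 0.125000.
d = −0.75 · ln(1 − (4/3)·0.125000) = −0.75 · ln(0.833333) = −0.75 · (-0.182322) = 0.1367.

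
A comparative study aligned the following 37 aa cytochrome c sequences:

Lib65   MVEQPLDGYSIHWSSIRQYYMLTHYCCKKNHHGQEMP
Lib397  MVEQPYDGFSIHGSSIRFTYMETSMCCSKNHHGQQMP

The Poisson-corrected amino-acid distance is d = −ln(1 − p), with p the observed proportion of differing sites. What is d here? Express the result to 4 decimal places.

0.3151

Differing sites — 6:L/Y; 9:Y/F; 13:W/G; 18:Q/F; 19:Y/T; 22:L/E; 24:H/S; 25:Y/M; 28:K/S; 35:E/Q.
p = 10/37 = 0.270270.
d = −ln(1 − 0.270270) = −ln(0.729730) = 0.3151.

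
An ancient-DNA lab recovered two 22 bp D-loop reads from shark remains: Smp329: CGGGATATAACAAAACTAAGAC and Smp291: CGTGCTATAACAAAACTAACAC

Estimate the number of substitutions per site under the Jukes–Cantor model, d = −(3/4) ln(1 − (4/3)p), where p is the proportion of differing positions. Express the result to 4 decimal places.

0.1505

The sequences differ at positions 3 (G/T), 5 (A/C), 20 (G/C).
p = 3/22 = 0.136364.
d = −0.75 · ln(1 − (4/3)·0.136364) = −0.75 · ln(0.818181) = −0.75 · (-0.200672) = 0.1505.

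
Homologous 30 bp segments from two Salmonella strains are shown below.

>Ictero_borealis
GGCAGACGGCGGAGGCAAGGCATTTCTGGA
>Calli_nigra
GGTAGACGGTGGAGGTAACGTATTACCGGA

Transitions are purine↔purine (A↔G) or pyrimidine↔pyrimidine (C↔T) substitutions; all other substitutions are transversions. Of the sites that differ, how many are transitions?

The sequences differ at positions 3 (C/T, transition), 10 (C/T, transition), 16 (C/T, transition), 19 (G/C, transversion), 21 (C/T, transition), 25 (T/A, transversion), 27 (T/C, transition).
Of the 7 differences, 5 transitions and 2 transversions, so the answer is 5.

5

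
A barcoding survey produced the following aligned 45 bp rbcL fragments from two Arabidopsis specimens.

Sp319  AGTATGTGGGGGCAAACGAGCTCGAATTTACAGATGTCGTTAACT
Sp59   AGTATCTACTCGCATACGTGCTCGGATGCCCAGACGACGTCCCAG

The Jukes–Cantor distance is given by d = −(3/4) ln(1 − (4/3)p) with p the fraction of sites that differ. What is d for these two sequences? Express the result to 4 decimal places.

Differing sites — 6:G/C; 8:G/A; 9:G/C; 10:G/T; 11:G/C; 15:A/T; 19:A/T; 25:A/G; 28:T/G; 29:T/C; 30:A/C; 35:T/C; 37:T/A; 41:T/C; 42:A/C; 43:A/C; 44:C/A; 45:T/G.
p = 18/45 = 0.400000.
d = −0.75 · ln(1 − (4/3)·0.400000) = −0.75 · ln(0.466667) = −0.75 · (-0.762139) = 0.5716.

0.5716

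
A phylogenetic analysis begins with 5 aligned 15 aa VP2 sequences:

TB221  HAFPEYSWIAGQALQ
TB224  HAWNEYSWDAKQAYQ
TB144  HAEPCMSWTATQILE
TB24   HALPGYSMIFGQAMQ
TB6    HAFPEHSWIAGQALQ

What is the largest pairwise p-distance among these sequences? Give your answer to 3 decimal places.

Pairwise Hamming distances:
  TB221 vs TB224: 5
  TB221 vs TB144: 7
  TB221 vs TB24: 5
  TB221 vs TB6: 1
  TB224 vs TB144: 9
  TB224 vs TB24: 8
  TB224 vs TB6: 6
  TB144 vs TB24: 10
  TB144 vs TB6: 7
  TB24 vs TB6: 6
The largest is 10 mismatches, between TB144 and TB24; p = 10/15 = 0.667.

0.667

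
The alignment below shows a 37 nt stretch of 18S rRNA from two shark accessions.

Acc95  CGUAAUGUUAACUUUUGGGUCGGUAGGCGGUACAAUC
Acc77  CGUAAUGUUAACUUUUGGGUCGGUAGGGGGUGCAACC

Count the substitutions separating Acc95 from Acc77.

3

Mismatches occur at site 28 (C↔G), site 32 (A↔G), site 36 (U↔C).
That gives 3 mismatches out of 37 aligned sites, so the Hamming distance is 3.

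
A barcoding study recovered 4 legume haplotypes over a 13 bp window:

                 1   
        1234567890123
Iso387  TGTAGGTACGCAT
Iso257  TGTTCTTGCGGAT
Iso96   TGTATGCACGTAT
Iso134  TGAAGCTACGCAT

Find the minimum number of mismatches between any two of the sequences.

Pairwise Hamming distances:
  Iso387 vs Iso257: 5
  Iso387 vs Iso96: 3
  Iso387 vs Iso134: 2
  Iso257 vs Iso96: 6
  Iso257 vs Iso134: 6
  Iso96 vs Iso134: 5
The smallest is 2, between Iso387 and Iso134.

2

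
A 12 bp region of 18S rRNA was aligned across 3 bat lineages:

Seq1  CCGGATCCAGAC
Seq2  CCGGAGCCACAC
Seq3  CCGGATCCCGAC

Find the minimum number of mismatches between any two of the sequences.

1

Pairwise Hamming distances:
  Seq1 vs Seq2: 2
  Seq1 vs Seq3: 1
  Seq2 vs Seq3: 3
The smallest is 1, between Seq1 and Seq3.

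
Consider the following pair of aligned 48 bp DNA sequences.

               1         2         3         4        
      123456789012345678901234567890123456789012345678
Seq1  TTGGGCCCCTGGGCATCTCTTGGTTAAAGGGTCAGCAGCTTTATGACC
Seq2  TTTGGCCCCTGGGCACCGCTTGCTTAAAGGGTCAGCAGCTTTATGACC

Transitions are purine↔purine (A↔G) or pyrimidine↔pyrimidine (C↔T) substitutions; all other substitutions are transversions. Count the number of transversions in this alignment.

Differing sites — 3:G/T (Tv); 16:T/C (Ti); 18:T/G (Tv); 23:G/C (Tv).
Of the 4 differences, 1 transition and 3 transversions, so the answer is 3.

3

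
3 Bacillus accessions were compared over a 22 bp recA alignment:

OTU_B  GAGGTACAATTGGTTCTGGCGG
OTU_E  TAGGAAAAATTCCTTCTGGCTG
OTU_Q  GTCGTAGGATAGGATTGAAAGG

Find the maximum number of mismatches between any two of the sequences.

16

Pairwise Hamming distances:
  OTU_B vs OTU_E: 6
  OTU_B vs OTU_Q: 11
  OTU_E vs OTU_Q: 16
The largest is 16, between OTU_E and OTU_Q.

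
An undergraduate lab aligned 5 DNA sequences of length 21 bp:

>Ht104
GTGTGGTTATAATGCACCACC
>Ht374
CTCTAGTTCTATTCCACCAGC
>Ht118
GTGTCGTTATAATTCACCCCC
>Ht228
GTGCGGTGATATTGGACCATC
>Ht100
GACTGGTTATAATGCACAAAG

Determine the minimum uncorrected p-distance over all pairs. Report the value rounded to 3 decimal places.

0.143

Pairwise Hamming distances:
  Ht104 vs Ht374: 7
  Ht104 vs Ht118: 3
  Ht104 vs Ht228: 5
  Ht104 vs Ht100: 5
  Ht374 vs Ht118: 8
  Ht374 vs Ht228: 9
  Ht374 vs Ht100: 9
  Ht118 vs Ht228: 8
  Ht118 vs Ht100: 8
  Ht228 vs Ht100: 9
The smallest is 3 mismatches, between Ht104 and Ht118; p = 3/21 = 0.143.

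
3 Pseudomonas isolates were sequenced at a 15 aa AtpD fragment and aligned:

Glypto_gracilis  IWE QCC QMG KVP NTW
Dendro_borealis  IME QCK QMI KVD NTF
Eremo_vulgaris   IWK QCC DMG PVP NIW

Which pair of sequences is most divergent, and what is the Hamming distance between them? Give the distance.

Pairwise Hamming distances:
  Glypto_gracilis vs Dendro_borealis: 5
  Glypto_gracilis vs Eremo_vulgaris: 4
  Dendro_borealis vs Eremo_vulgaris: 9
The largest is 9, between Dendro_borealis and Eremo_vulgaris.

9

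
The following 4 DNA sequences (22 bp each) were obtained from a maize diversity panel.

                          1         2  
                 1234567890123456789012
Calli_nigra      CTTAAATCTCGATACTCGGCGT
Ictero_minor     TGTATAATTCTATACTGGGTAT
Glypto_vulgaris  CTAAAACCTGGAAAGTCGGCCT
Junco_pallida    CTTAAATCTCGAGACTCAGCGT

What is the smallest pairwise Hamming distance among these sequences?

2

Pairwise Hamming distances:
  Calli_nigra vs Ictero_minor: 9
  Calli_nigra vs Glypto_vulgaris: 6
  Calli_nigra vs Junco_pallida: 2
  Ictero_minor vs Glypto_vulgaris: 13
  Ictero_minor vs Junco_pallida: 11
  Glypto_vulgaris vs Junco_pallida: 7
The smallest is 2, between Calli_nigra and Junco_pallida.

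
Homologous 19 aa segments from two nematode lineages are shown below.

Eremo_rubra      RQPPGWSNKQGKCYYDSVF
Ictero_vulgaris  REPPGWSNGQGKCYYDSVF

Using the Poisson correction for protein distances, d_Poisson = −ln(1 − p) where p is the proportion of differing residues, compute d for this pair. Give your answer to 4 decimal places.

Differing sites — 2:Q/E; 9:K/G.
p = 2/19 = 0.105263.
d = −ln(1 − 0.105263) = −ln(0.894737) = 0.1112.

0.1112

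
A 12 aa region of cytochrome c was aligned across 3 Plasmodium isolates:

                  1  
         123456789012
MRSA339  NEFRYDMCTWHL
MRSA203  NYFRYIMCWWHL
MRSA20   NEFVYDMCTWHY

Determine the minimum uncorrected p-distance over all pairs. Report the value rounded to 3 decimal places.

0.167

Pairwise Hamming distances:
  MRSA339 vs MRSA203: 3
  MRSA339 vs MRSA20: 2
  MRSA203 vs MRSA20: 5
The smallest is 2 mismatches, between MRSA339 and MRSA20; p = 2/12 = 0.167.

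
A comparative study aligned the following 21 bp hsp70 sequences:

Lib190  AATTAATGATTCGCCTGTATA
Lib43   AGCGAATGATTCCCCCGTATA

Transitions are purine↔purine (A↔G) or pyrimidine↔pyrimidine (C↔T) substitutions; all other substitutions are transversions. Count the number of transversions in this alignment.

Mismatches occur at site 2 (A↔G, transition), site 3 (T↔C, transition), site 4 (T↔G, transversion), site 13 (G↔C, transversion), site 16 (T↔C, transition).
Of the 5 differences, 3 transitions and 2 transversions, so the answer is 2.

2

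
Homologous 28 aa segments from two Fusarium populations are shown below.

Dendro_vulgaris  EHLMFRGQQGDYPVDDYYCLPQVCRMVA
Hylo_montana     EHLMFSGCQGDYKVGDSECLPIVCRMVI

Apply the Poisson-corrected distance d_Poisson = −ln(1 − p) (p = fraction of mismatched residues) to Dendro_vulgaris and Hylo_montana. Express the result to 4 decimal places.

0.3365

Differing sites — 6:R/S; 8:Q/C; 13:P/K; 15:D/G; 17:Y/S; 18:Y/E; 22:Q/I; 28:A/I.
p = 8/28 = 0.285714.
d = −ln(1 − 0.285714) = −ln(0.714286) = 0.3365.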